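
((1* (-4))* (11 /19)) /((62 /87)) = -1914 /589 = -3.25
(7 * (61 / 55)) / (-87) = -427 / 4785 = -0.09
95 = 95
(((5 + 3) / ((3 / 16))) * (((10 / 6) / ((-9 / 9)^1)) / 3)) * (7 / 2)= -2240 / 27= -82.96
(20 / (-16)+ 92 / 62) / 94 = 0.00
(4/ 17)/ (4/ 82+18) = 41/ 3145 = 0.01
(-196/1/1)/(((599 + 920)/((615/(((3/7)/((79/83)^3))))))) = -159.66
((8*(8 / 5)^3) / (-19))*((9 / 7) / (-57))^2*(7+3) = -73728 / 8402275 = -0.01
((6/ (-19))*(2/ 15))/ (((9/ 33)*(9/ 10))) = -88/ 513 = -0.17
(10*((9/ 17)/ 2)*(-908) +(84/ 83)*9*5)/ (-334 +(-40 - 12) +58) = 415890/ 57851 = 7.19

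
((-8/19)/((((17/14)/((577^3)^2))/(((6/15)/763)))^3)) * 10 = -51459385221103352384491929621646673563243789586400256/3022176801575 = -17027258363668671026034540000000000000000.00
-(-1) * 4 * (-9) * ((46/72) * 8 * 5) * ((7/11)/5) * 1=-1288/11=-117.09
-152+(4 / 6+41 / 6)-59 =-407 / 2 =-203.50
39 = 39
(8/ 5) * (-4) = -32/ 5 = -6.40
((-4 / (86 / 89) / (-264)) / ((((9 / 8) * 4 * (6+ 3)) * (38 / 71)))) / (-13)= -6319 / 113559732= -0.00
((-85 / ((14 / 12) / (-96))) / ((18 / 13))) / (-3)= -35360 / 21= -1683.81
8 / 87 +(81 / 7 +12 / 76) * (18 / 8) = 306434 / 11571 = 26.48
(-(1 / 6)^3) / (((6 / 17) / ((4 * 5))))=-85 / 324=-0.26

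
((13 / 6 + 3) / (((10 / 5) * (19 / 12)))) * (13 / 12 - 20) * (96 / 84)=-14074 / 399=-35.27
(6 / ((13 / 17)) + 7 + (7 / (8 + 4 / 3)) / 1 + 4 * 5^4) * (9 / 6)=392433 / 104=3773.39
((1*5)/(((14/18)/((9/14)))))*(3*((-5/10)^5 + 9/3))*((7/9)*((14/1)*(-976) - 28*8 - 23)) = -178408575/448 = -398233.43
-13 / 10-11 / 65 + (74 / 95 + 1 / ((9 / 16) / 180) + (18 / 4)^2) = 339.56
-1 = -1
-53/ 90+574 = 51607/ 90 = 573.41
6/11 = 0.55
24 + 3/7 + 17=290/7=41.43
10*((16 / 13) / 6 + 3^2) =3590 / 39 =92.05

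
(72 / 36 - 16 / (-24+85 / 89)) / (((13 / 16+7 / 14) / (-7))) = -14.37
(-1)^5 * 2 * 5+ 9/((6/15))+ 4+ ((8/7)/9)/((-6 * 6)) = 18707/1134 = 16.50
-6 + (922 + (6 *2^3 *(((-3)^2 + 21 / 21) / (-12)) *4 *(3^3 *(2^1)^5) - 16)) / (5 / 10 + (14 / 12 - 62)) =2270.25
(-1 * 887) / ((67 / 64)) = -847.28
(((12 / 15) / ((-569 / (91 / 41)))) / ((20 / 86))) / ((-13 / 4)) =2408 / 583225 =0.00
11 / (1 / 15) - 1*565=-400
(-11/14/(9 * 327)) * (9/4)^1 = -11/18312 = -0.00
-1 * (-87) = 87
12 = 12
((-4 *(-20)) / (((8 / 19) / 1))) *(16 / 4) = 760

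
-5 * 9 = -45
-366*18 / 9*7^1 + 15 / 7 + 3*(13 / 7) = -5116.29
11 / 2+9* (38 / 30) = 169 / 10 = 16.90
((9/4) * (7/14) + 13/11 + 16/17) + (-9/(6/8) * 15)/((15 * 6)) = 1867/1496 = 1.25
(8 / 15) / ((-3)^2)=8 / 135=0.06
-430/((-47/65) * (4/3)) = 41925/94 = 446.01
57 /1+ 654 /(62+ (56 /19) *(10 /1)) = 64.15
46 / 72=0.64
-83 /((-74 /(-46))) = -1909 /37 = -51.59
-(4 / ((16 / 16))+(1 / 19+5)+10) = -362 / 19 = -19.05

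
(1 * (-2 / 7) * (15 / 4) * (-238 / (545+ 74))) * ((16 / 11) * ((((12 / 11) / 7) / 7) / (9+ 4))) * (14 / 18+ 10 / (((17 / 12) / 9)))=3148480 / 47710663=0.07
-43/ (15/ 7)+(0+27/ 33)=-3176/ 165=-19.25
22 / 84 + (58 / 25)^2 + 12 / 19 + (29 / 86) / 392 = 7538306701 / 1200990000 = 6.28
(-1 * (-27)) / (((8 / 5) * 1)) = 135 / 8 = 16.88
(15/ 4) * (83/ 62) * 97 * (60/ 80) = 362295/ 992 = 365.22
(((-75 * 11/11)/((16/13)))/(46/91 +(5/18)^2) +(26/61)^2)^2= 712641802867209220681/65378519550679696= 10900.24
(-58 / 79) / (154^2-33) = -58 / 1870957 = -0.00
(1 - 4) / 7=-3 / 7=-0.43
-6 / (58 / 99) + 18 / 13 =-3339 / 377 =-8.86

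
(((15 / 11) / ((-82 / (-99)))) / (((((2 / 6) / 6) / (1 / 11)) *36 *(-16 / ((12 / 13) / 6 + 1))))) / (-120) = 135 / 3001856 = 0.00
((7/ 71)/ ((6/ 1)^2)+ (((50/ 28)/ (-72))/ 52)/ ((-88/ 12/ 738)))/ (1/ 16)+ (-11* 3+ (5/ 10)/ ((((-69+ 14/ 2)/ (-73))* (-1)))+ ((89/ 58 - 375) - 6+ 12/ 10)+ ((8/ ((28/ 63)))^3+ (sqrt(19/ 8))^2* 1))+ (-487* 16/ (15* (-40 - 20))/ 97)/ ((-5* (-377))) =100835010553665781/ 18592813239000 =5423.33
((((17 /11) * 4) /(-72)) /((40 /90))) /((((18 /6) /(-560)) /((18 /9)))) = 2380 /33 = 72.12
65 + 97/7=552/7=78.86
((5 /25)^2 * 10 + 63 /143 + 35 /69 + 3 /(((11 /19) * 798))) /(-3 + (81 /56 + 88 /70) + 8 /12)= 3741604 /1022879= 3.66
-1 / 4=-0.25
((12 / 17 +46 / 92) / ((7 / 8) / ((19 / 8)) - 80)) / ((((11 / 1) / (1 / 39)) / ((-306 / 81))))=779 / 5841693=0.00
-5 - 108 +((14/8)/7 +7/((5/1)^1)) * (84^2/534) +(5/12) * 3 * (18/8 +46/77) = -48046931/548240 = -87.64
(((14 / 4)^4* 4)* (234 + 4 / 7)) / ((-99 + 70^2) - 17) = 29.43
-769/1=-769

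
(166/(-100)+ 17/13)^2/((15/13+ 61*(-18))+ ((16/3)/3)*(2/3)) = -1415907/12498752500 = -0.00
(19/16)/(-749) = -19/11984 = -0.00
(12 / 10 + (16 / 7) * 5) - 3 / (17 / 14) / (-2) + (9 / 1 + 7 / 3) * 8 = 186587 / 1785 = 104.53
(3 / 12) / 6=1 / 24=0.04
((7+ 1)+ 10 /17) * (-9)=-1314 /17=-77.29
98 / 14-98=-91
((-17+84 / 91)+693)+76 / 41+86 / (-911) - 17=321288459 / 485563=661.68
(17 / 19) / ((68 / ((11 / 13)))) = 0.01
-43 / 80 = -0.54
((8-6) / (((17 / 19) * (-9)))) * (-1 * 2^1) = 76 / 153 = 0.50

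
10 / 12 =5 / 6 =0.83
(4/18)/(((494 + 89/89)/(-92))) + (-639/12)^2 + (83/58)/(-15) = 5861165371/2067120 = 2835.43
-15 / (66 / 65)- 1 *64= -1733 / 22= -78.77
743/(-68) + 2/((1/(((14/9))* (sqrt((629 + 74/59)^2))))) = 1949.86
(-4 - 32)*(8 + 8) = -576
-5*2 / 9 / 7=-10 / 63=-0.16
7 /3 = 2.33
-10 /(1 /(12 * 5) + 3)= -600 /181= -3.31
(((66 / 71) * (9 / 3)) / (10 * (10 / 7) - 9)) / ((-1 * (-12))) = 231 / 5254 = 0.04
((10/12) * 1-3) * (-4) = 26/3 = 8.67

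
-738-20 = -758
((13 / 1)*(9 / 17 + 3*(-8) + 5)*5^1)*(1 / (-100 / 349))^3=86759948509 / 1700000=51035.26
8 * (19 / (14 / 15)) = 1140 / 7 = 162.86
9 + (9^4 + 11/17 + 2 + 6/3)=111769/17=6574.65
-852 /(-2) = 426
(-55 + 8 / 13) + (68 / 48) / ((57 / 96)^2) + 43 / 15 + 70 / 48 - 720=-431403733 / 563160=-766.04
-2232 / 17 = -131.29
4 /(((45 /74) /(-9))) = -296 /5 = -59.20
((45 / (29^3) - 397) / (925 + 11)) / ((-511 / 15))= 0.01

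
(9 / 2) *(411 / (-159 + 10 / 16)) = -14796 / 1267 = -11.68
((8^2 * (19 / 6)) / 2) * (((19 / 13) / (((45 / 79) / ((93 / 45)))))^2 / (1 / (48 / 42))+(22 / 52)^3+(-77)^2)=12698245611929726 / 21021170625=604069.39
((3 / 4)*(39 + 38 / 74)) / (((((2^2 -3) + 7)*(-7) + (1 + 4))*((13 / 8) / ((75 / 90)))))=-430 / 1443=-0.30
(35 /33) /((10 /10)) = 35 /33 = 1.06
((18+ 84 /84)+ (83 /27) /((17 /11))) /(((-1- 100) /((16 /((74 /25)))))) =-1926800 /1715283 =-1.12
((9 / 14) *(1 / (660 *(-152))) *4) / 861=-1 / 33590480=-0.00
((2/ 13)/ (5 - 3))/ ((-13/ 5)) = -5/ 169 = -0.03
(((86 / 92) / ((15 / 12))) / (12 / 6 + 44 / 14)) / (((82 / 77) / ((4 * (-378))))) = -206.45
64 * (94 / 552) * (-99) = -24816 / 23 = -1078.96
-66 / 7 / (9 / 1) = -22 / 21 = -1.05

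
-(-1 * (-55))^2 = -3025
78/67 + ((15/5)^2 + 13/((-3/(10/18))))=14032/1809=7.76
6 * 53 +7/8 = 2551/8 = 318.88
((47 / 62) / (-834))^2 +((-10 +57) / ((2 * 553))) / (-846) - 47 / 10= -3860739771783 / 821425359440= -4.70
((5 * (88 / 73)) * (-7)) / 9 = -4.69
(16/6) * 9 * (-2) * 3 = -144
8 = 8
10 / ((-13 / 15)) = -150 / 13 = -11.54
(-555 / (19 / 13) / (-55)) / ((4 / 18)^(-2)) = 0.34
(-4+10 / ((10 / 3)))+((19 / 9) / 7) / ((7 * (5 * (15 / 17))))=-32752 / 33075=-0.99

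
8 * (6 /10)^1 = 24 /5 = 4.80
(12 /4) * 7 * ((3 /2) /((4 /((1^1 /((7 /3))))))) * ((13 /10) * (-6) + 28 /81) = -25.16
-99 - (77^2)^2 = -35153140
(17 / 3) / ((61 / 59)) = 1003 / 183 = 5.48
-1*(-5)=5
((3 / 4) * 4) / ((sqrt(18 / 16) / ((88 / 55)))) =4.53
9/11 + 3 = 42/11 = 3.82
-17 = -17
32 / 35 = 0.91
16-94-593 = -671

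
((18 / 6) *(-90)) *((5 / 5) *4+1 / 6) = -1125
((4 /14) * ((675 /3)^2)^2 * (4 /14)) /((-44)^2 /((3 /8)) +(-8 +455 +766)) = 30754687500 /937223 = 32814.70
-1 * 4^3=-64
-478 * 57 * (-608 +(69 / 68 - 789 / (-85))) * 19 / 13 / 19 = 2768452437 / 2210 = 1252693.41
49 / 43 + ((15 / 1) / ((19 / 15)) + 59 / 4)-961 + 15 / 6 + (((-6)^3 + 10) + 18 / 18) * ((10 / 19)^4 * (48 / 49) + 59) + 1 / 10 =-71618037843311 / 5491726940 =-13041.08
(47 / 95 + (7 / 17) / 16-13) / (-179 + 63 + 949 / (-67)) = 21605557 / 225350640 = 0.10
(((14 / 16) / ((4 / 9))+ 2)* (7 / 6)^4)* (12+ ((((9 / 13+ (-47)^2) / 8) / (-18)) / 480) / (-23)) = 37815717973061 / 428548423680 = 88.24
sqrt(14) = 3.74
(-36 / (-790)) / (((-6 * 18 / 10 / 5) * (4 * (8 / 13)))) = -65 / 7584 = -0.01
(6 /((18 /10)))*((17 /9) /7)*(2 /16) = 0.11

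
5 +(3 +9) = 17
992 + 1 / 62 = 992.02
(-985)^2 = 970225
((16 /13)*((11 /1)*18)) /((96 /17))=561 /13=43.15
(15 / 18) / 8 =5 / 48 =0.10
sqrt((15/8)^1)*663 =907.85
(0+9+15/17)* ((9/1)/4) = 378/17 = 22.24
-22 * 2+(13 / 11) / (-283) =-136985 / 3113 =-44.00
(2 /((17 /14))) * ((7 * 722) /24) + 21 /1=18760 /51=367.84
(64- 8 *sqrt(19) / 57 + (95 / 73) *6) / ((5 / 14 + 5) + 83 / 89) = 6531532 / 572101- 9968 *sqrt(19) / 446709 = 11.32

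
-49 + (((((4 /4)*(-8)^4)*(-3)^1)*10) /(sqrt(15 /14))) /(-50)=2325.27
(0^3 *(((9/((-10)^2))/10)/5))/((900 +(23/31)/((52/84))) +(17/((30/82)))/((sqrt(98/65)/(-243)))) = 0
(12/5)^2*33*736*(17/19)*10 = 118914048/95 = 1251726.82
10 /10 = 1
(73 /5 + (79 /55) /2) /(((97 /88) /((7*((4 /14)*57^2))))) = 90302.10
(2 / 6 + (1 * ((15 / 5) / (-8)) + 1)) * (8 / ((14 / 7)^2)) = 23 / 12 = 1.92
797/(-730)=-797/730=-1.09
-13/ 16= -0.81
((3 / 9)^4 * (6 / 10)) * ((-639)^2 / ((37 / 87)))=1315701 / 185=7111.90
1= 1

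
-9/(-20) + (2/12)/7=199/420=0.47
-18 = -18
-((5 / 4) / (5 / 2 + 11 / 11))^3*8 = -125 / 343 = -0.36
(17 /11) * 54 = 918 /11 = 83.45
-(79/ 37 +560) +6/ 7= -145371/ 259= -561.28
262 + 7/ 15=3937/ 15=262.47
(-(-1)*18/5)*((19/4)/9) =19/10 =1.90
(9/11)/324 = 1/396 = 0.00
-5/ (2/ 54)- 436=-571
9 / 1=9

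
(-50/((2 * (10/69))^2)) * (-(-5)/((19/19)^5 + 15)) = -185.98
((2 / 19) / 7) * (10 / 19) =20 / 2527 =0.01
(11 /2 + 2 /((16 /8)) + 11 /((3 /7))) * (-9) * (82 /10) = -23739 /10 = -2373.90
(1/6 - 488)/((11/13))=-38051/66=-576.53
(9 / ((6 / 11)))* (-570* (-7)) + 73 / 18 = 1185103 / 18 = 65839.06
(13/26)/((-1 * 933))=-1/1866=-0.00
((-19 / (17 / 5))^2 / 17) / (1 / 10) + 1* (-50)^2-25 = 12249925 / 4913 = 2493.37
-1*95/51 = -95/51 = -1.86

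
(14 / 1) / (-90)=-7 / 45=-0.16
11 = 11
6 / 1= 6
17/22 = 0.77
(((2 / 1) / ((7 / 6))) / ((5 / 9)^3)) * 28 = 34992 / 125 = 279.94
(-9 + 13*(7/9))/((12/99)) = 55/6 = 9.17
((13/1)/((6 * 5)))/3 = 13/90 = 0.14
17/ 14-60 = -823/ 14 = -58.79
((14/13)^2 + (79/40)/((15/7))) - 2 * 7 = -1208543/101400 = -11.92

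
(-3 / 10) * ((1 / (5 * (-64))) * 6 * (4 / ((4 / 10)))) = 9 / 160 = 0.06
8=8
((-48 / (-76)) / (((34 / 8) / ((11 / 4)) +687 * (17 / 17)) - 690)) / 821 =-33 / 62396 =-0.00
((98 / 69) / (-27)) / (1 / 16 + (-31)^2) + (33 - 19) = 401061346 / 28647351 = 14.00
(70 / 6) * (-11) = -128.33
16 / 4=4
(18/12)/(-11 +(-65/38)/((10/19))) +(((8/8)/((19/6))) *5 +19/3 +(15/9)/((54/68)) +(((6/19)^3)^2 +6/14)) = 275695507820/26675014527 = 10.34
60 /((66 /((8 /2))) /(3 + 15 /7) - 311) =-1440 /7387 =-0.19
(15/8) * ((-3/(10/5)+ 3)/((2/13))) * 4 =585/8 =73.12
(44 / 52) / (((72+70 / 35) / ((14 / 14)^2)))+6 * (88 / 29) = 508255 / 27898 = 18.22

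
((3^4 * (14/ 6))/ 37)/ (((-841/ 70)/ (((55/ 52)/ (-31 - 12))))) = 363825/ 34788806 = 0.01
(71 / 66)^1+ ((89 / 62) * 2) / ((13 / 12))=99101 / 26598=3.73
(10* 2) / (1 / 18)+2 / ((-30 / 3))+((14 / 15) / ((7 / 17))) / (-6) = 16174 / 45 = 359.42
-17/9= -1.89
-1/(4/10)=-5/2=-2.50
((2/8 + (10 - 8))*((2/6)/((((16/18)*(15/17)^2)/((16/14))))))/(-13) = -867/9100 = -0.10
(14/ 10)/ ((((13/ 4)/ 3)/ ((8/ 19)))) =0.54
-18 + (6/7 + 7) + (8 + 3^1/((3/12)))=69/7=9.86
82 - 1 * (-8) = 90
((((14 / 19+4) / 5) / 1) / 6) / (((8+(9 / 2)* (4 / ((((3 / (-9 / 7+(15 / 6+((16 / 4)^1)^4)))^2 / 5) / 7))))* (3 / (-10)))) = -140 / 1231886223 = -0.00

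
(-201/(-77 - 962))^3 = 8120601/1121622319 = 0.01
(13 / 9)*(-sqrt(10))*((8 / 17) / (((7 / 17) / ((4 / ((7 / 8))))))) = -3328*sqrt(10) / 441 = -23.86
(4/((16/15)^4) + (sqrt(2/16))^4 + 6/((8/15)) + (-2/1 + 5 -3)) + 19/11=2898507/180224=16.08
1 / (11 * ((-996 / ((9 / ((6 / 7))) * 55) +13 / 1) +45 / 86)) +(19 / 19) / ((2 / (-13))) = -5072443 / 781302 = -6.49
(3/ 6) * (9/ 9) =1/ 2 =0.50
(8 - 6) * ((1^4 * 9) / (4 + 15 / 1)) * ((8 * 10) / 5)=288 / 19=15.16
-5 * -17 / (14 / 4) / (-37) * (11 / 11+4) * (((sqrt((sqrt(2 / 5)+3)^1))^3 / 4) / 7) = -17 * sqrt(5) * (sqrt(10)+15)^(3 / 2) / 3626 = -0.81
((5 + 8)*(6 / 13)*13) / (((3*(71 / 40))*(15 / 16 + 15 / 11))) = 36608 / 5751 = 6.37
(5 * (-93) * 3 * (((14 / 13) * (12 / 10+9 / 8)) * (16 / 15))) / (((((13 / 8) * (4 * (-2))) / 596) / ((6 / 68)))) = 216501768 / 14365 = 15071.48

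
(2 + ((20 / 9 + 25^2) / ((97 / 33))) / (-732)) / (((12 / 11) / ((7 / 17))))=28022533 / 43454448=0.64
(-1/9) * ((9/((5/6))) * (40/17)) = -48/17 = -2.82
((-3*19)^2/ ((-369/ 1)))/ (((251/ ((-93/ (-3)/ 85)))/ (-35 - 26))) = 682651/ 874735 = 0.78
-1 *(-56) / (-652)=-14 / 163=-0.09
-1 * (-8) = 8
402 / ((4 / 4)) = 402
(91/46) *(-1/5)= -91/230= -0.40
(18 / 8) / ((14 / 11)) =99 / 56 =1.77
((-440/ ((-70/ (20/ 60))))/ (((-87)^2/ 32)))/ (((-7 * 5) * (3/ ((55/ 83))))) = -15488/ 277048107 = -0.00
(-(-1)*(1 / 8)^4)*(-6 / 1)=-3 / 2048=-0.00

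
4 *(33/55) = 12/5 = 2.40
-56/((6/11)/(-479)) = 147532/3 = 49177.33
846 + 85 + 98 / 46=21462 / 23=933.13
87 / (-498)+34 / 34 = 137 / 166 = 0.83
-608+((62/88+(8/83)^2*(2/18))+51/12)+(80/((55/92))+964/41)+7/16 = -445.28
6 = 6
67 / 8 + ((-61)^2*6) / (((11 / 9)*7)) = 1612631 / 616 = 2617.91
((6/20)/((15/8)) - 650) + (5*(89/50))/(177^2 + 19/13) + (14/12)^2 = -118855233823/183283200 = -648.48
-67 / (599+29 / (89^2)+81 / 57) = -10083433 / 90363319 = -0.11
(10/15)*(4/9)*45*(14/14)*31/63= 1240/189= 6.56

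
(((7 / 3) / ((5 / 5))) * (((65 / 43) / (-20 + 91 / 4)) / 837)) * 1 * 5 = 0.01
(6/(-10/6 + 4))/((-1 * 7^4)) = -18/16807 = -0.00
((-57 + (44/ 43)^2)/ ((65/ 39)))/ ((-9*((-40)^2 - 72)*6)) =103457/ 254274480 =0.00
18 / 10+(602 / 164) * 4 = 3379 / 205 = 16.48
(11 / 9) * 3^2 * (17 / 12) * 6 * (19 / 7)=3553 / 14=253.79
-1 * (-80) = 80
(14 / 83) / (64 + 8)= 7 / 2988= 0.00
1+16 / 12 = 7 / 3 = 2.33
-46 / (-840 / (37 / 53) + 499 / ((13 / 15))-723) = 11063 / 324789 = 0.03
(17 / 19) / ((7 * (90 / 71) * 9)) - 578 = -62266733 / 107730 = -577.99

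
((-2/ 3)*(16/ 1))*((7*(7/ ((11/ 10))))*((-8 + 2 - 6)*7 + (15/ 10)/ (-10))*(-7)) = -279888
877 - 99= 778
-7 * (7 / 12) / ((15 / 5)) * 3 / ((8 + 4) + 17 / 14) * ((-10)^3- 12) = 173558 / 555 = 312.72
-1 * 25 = -25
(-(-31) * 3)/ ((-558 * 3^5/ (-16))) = 0.01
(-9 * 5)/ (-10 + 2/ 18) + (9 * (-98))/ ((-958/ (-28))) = -904977/ 42631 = -21.23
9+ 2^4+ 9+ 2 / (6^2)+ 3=667 / 18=37.06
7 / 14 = 1 / 2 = 0.50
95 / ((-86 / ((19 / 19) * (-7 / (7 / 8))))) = 380 / 43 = 8.84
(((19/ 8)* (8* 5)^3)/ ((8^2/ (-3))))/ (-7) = 7125/ 7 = 1017.86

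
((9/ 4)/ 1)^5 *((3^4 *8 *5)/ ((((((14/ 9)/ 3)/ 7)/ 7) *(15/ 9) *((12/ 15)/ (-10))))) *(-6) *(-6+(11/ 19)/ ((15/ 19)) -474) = -97480806339735/ 256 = -380784399764.59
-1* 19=-19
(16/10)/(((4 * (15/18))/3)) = 36/25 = 1.44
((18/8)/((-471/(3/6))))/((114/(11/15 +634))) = -9521/715920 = -0.01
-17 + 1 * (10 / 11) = -177 / 11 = -16.09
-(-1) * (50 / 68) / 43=25 / 1462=0.02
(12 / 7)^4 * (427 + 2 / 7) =62021376 / 16807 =3690.21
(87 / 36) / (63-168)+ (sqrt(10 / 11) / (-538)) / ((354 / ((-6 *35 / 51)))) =-29 / 1260+ 35 *sqrt(110) / 17807262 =-0.02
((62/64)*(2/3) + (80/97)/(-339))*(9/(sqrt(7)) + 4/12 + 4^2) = 1015533*sqrt(7)/1227632 + 5529013/526128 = 12.70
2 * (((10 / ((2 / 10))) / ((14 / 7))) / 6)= 25 / 3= 8.33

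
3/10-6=-57/10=-5.70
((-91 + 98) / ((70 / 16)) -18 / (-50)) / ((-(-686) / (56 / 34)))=2 / 425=0.00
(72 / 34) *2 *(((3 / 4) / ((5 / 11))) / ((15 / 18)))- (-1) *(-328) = -135836 / 425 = -319.61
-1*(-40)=40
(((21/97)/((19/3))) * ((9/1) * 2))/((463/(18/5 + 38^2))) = 8207892/4266545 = 1.92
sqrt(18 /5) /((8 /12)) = 9 * sqrt(10) /10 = 2.85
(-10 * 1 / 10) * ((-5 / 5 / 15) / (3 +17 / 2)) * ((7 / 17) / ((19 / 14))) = 196 / 111435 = 0.00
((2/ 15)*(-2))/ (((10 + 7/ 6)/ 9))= -72/ 335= -0.21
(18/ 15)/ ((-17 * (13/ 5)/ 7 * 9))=-14/ 663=-0.02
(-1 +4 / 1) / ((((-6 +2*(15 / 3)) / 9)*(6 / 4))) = 9 / 2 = 4.50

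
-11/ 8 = -1.38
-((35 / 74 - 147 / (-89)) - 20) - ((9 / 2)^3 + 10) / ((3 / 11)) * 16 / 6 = -57549271 / 59274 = -970.90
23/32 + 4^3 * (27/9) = 6167/32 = 192.72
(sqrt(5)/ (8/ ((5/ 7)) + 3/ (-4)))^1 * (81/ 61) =1620 * sqrt(5)/ 12749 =0.28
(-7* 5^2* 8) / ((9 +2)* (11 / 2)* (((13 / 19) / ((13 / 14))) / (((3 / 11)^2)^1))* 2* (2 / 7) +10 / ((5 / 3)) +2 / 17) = -1017450 / 253343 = -4.02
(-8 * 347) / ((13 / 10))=-27760 / 13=-2135.38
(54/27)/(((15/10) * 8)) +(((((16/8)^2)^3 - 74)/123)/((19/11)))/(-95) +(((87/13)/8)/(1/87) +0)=336858247/4617912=72.95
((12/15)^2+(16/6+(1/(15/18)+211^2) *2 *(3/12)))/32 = 3339661/4800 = 695.76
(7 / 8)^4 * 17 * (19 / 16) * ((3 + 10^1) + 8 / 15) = 157431169 / 983040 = 160.15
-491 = -491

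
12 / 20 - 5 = -22 / 5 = -4.40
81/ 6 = 13.50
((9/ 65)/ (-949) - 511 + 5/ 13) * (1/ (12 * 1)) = -31497319/ 740220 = -42.55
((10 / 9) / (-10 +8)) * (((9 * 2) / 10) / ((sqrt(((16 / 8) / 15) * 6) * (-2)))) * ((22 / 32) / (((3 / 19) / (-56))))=-136.31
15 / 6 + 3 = 11 / 2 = 5.50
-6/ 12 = -1/ 2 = -0.50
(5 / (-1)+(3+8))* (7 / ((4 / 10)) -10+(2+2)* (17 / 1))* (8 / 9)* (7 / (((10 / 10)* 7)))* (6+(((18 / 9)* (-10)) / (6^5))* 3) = 2412.89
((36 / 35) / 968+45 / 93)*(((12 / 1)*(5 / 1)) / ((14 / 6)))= 2291922 / 183799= 12.47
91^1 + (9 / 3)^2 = 100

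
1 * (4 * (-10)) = -40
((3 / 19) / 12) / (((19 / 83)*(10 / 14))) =581 / 7220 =0.08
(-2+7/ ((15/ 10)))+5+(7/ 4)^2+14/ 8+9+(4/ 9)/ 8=3101/ 144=21.53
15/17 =0.88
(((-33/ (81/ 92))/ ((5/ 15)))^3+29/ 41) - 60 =-42495555047/ 29889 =-1421779.08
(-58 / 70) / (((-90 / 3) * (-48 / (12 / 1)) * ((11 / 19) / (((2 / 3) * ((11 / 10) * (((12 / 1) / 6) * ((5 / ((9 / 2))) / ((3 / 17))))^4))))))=-7363211360 / 33480783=-219.92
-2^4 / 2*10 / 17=-80 / 17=-4.71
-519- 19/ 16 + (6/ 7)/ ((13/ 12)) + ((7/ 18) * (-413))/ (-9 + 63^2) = -210582296/ 405405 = -519.44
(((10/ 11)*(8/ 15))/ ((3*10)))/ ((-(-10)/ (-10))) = -8/ 495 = -0.02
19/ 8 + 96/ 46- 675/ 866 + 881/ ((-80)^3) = 18768378121/ 5099008000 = 3.68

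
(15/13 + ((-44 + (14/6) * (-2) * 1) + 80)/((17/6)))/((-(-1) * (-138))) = -2699/30498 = -0.09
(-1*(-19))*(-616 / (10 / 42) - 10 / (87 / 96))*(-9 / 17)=64423224 / 2465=26135.18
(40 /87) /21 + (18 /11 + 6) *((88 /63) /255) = 9896 /155295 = 0.06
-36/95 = -0.38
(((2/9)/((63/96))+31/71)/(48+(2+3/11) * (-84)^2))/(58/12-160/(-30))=0.00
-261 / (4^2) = -261 / 16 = -16.31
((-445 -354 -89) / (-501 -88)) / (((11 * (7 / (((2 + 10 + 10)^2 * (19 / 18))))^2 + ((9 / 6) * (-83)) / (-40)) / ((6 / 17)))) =3593061120 / 21031101251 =0.17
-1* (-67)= 67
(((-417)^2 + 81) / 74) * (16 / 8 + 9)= 956835 / 37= 25860.41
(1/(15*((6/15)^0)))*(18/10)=0.12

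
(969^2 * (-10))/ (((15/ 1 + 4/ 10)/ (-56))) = 375584400/ 11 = 34144036.36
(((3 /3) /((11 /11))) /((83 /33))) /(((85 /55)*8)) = 363 /11288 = 0.03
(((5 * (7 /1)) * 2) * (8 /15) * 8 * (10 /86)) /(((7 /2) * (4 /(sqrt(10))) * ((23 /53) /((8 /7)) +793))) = 135680 * sqrt(10) /43394697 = 0.01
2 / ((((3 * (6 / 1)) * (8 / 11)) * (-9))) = -11 / 648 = -0.02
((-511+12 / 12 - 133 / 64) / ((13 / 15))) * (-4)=37815 / 16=2363.44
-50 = -50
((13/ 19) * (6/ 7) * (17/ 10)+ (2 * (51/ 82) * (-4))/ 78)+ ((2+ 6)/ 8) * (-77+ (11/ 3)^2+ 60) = -8365319/ 3190005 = -2.62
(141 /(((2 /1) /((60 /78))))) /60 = 47 /52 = 0.90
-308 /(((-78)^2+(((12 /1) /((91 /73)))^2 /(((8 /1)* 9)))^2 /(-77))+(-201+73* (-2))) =-1626323775076 /30292806853825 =-0.05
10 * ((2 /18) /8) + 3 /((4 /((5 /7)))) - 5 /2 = -115 /63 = -1.83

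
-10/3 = -3.33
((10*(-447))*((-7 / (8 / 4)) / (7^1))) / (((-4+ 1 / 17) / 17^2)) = -10980555 / 67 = -163888.88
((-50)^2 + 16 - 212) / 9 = 256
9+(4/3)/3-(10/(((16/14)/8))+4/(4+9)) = -7121/117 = -60.86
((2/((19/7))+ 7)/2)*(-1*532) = -2058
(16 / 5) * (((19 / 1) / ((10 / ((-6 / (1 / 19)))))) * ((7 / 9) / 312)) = -5054 / 2925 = -1.73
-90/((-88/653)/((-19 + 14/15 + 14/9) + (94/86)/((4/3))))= -7209773/688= -10479.32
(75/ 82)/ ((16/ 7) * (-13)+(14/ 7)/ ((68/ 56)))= -1785/ 54776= -0.03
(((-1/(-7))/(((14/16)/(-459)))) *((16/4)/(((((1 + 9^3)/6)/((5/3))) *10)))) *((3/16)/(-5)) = 1377/89425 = 0.02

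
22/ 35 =0.63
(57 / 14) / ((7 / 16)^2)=7296 / 343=21.27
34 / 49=0.69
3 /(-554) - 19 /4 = -4.76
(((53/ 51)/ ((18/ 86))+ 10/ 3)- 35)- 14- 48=-40714/ 459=-88.70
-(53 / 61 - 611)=37218 / 61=610.13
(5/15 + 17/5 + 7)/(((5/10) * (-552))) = -7/180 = -0.04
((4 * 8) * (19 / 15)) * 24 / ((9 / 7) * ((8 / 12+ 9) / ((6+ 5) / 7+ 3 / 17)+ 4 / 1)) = 79.39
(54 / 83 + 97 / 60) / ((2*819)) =1613 / 1165320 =0.00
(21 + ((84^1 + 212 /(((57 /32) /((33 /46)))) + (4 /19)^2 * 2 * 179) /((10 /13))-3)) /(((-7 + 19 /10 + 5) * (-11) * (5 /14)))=300862128 /456665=658.82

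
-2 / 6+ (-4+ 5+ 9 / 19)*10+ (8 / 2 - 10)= 479 / 57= 8.40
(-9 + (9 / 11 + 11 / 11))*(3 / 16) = -1.35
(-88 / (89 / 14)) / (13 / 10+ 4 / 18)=-110880 / 12193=-9.09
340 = 340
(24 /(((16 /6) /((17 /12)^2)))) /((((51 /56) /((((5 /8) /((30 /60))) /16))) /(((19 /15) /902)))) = 2261 /1039104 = 0.00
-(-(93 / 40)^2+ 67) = -98551 / 1600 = -61.59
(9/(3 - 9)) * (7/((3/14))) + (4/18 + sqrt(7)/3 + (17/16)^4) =-28018615/589824 + sqrt(7)/3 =-46.62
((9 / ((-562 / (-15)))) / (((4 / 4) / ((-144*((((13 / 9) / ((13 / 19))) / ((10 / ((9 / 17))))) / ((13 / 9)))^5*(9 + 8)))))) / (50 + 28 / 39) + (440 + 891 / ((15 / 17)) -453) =3304073698800731314621 / 3314680783897145000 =996.80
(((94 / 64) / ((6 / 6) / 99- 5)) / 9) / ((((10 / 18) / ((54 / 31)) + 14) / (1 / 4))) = -125631 / 220015744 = -0.00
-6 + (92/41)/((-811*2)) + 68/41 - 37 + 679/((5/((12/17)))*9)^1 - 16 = -395900569/8479005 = -46.69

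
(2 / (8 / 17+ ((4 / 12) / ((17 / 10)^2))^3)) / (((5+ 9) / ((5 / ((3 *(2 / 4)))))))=1086190605 / 1076911892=1.01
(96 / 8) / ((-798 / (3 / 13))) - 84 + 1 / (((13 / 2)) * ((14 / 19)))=-83.79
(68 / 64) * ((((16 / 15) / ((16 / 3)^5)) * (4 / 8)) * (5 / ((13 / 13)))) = 1377 / 2097152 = 0.00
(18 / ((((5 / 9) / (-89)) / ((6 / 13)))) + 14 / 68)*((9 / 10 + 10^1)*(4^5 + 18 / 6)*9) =-227910376683 / 1700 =-134064927.46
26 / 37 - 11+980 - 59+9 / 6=67503 / 74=912.20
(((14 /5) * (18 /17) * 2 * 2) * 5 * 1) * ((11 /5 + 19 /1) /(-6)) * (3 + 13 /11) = -819168 /935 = -876.12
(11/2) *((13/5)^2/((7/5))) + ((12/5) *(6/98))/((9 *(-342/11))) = 2225179/83790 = 26.56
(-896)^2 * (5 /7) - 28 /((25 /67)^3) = 8951578636 /15625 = 572901.03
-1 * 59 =-59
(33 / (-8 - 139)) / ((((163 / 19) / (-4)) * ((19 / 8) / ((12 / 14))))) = 2112 / 55909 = 0.04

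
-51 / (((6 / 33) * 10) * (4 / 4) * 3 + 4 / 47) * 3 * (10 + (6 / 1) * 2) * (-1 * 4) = 870111 / 358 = 2430.48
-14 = -14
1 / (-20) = -1 / 20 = -0.05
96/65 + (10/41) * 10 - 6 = -5554/2665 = -2.08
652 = 652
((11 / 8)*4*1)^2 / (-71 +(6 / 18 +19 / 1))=-0.59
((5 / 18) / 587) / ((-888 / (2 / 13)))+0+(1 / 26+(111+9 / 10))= 34133927879 / 304934760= 111.94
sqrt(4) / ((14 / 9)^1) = 9 / 7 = 1.29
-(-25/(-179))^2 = -625/32041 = -0.02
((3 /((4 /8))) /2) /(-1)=-3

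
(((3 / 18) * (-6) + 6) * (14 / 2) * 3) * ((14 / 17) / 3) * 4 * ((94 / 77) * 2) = 52640 / 187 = 281.50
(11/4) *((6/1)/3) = 11/2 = 5.50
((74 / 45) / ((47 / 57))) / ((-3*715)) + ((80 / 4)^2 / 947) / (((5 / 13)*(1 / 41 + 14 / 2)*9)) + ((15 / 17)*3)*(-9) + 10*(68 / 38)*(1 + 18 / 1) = 138560661945383 / 438215584950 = 316.19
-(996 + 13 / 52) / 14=-3985 / 56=-71.16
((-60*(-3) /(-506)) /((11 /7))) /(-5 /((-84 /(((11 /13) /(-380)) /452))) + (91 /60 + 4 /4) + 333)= -118164009600 /175134607831271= -0.00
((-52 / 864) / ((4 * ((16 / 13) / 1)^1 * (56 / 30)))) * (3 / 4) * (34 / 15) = -2873 / 258048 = -0.01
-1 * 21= -21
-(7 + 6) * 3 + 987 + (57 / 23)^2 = 504741 / 529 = 954.14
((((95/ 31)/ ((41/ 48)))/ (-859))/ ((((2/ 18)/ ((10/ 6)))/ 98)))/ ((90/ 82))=-148960/ 26629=-5.59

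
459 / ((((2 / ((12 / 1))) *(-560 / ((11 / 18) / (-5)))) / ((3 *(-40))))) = -5049 / 70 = -72.13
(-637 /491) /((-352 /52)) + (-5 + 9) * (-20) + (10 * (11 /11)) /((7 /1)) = -23706433 /302456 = -78.38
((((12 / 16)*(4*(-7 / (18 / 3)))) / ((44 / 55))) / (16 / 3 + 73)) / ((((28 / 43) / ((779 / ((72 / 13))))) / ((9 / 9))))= -435461 / 36096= -12.06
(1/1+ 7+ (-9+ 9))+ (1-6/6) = 8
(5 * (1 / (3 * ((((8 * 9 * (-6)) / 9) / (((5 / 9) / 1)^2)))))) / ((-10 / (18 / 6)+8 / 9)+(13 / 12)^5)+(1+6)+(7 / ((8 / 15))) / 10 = 94676237 / 11374224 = 8.32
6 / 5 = 1.20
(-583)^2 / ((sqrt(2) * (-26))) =-339889 * sqrt(2) / 52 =-9243.76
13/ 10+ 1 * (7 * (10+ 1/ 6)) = 1087/ 15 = 72.47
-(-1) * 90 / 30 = 3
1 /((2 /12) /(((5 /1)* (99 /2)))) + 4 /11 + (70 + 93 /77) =10896 /7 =1556.57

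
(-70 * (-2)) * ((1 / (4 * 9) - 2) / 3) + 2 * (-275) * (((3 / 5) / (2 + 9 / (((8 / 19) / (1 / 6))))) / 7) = -1690715 / 16821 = -100.51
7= 7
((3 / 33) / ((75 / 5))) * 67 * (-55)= -67 / 3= -22.33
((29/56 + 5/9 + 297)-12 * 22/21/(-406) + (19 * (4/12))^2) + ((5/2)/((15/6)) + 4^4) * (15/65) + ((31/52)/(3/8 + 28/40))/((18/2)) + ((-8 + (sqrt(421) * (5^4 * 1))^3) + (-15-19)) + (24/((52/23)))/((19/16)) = 30470167447/83588904 + 102783203125 * sqrt(421) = 2108935006852.71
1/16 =0.06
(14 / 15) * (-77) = -1078 / 15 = -71.87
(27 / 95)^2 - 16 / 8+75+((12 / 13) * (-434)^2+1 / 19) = 173940.21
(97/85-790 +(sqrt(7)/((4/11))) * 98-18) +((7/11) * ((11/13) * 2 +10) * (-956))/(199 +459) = -467122103/571285 +539 * sqrt(7)/2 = -104.64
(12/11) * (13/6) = 26/11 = 2.36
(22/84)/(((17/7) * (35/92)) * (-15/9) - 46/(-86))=-0.26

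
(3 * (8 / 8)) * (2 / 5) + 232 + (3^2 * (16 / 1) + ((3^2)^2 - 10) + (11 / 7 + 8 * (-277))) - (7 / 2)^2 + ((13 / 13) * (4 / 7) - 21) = -251847 / 140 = -1798.91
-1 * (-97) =97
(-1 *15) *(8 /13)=-120 /13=-9.23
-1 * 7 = -7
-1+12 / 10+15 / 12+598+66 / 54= 108121 / 180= 600.67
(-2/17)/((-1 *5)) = 2/85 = 0.02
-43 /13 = -3.31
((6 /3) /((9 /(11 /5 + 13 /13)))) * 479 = 15328 /45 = 340.62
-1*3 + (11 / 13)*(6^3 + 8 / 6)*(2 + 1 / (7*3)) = 305939 / 819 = 373.55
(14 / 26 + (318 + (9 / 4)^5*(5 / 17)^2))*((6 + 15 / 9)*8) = 28627223723 / 1442688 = 19842.98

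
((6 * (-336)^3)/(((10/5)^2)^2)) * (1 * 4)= -56899584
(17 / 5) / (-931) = -17 / 4655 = -0.00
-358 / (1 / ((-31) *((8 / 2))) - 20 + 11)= 39.74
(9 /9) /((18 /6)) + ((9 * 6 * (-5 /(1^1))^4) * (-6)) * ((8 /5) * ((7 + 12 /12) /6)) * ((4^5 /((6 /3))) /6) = -110591999 /3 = -36863999.67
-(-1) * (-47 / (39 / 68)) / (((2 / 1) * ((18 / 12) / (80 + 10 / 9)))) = -2333080 / 1053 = -2215.65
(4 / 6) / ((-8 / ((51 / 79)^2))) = -867 / 24964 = -0.03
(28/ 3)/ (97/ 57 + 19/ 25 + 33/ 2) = 26600/ 54041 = 0.49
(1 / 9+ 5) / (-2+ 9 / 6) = -92 / 9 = -10.22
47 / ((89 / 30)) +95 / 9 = 21145 / 801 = 26.40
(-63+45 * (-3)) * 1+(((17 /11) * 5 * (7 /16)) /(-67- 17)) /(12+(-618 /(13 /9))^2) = -198.00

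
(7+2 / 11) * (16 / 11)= 1264 / 121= 10.45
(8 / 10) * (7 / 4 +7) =7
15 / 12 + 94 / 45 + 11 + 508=94021 / 180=522.34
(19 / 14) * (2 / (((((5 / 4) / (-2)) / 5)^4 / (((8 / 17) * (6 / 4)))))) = 933888 / 119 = 7847.80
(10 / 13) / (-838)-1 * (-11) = 59912 / 5447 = 11.00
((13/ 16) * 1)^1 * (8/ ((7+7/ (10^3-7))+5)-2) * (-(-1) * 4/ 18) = -103363/ 429228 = -0.24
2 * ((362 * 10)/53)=7240/53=136.60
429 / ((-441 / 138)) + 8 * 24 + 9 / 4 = 11761 / 196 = 60.01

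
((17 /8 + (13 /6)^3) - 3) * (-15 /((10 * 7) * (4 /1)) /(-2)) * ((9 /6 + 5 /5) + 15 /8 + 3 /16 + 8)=16817 /5376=3.13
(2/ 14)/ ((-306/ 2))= -1/ 1071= -0.00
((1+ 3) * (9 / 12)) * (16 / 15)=16 / 5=3.20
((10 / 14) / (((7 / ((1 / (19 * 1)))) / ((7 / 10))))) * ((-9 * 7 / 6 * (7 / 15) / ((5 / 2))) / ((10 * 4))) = -7 / 38000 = -0.00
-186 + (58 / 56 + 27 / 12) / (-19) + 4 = -182.17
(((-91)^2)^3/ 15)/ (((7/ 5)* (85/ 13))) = 1054614325219/ 255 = 4135742451.84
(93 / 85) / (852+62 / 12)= 558 / 437155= 0.00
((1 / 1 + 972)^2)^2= 896295799441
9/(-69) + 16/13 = 329/299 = 1.10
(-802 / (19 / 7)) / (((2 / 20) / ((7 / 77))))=-56140 / 209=-268.61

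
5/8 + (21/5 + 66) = 70.82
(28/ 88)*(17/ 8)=119/ 176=0.68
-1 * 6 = -6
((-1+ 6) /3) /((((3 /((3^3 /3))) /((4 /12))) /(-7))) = -35 /3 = -11.67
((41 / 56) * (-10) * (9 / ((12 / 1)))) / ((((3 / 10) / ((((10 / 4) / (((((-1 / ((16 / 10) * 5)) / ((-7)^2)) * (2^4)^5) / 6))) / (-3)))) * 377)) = -35875 / 395313152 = -0.00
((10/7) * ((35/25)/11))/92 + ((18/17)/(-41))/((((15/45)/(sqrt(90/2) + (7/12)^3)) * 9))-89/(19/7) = -31639549393/964937952-18 * sqrt(5)/697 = -32.85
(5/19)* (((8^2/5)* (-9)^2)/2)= 2592/19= 136.42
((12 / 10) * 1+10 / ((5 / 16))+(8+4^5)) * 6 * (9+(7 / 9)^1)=937376 / 15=62491.73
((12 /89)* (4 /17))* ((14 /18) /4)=28 /4539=0.01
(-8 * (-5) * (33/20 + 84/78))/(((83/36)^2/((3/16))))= 344574/89557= 3.85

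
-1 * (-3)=3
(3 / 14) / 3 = 1 / 14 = 0.07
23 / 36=0.64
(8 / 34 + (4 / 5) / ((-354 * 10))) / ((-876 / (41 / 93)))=-0.00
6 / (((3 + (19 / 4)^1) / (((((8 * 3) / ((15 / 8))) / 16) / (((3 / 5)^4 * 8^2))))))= 125 / 1674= 0.07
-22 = -22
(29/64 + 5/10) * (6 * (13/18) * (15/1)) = 3965/64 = 61.95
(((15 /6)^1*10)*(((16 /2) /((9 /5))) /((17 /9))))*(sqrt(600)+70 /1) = 10000*sqrt(6) /17+70000 /17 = 5558.52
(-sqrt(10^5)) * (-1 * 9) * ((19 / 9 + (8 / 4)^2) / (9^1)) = 5500 * sqrt(10) / 9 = 1932.50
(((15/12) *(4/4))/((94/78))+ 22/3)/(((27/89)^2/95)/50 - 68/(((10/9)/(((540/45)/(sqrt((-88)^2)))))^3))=-472841595924500/7099471048077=-66.60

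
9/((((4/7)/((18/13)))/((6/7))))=243/13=18.69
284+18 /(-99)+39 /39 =3133 /11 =284.82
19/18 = 1.06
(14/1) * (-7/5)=-19.60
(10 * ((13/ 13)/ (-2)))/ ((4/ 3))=-15/ 4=-3.75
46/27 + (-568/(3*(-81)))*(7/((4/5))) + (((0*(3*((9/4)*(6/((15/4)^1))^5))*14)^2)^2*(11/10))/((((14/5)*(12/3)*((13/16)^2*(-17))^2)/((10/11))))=5384/243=22.16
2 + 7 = 9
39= 39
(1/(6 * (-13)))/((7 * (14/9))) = -3/2548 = -0.00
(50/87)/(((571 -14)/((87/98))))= 25/27293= 0.00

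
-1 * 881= -881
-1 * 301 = -301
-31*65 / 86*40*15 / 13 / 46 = -23250 / 989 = -23.51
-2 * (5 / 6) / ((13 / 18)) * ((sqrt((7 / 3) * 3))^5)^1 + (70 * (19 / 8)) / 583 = -298.89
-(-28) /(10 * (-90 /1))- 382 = -85957 /225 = -382.03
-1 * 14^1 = -14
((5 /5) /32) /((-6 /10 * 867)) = -5 /83232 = -0.00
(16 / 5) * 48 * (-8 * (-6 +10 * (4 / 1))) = -208896 / 5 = -41779.20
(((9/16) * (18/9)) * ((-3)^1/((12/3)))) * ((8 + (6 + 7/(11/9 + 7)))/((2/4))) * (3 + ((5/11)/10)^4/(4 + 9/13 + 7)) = -3169692085077/42158583808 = -75.18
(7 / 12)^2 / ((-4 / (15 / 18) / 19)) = -1.35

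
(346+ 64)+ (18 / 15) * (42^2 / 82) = 89342 / 205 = 435.81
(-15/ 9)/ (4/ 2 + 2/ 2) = -5/ 9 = -0.56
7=7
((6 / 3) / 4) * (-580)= -290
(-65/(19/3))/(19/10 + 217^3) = -1950/1941479831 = -0.00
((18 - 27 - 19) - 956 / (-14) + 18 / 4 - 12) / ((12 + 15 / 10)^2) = 34 / 189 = 0.18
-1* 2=-2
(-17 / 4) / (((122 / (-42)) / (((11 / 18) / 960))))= 1309 / 1405440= 0.00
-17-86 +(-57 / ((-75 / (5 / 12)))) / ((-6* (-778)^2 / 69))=-7481310677 / 72634080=-103.00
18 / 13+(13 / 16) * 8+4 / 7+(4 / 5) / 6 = 23449 / 2730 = 8.59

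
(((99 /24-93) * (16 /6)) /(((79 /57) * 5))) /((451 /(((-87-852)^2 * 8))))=-1206194328 /2255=-534897.71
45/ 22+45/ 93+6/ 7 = 16167/ 4774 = 3.39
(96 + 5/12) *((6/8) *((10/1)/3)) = 5785/24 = 241.04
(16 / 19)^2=256 / 361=0.71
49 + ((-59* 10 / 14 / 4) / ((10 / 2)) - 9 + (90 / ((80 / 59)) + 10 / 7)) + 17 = 122.70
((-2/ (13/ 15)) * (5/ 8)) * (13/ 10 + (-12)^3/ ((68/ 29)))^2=-46919260443/ 60112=-780530.68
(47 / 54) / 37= 47 / 1998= 0.02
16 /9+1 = 25 /9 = 2.78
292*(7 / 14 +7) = 2190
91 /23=3.96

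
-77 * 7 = -539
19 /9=2.11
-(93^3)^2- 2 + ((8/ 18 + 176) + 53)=-5822911648994/ 9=-646990183221.56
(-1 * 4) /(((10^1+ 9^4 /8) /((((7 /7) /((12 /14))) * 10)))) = -1120 /19923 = -0.06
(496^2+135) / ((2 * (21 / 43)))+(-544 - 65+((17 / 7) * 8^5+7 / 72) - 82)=23824819 / 72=330900.26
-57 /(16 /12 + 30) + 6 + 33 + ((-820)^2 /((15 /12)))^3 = 14631233082294275495 /94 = 155651415769088037.18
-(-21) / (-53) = -21 / 53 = -0.40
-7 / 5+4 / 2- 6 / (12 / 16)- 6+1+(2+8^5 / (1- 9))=-20532 / 5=-4106.40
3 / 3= 1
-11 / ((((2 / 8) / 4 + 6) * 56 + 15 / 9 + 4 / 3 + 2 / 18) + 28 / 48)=-396 / 12355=-0.03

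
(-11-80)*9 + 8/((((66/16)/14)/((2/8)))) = -26803/33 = -812.21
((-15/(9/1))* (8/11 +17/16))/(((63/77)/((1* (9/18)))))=-175/96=-1.82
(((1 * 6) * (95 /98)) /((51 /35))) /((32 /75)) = 35625 /3808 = 9.36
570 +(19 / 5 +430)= 5019 / 5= 1003.80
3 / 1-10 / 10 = 2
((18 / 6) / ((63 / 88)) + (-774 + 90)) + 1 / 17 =-679.75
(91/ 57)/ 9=91/ 513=0.18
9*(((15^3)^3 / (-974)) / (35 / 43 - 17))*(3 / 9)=1653064453125 / 225968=7315480.30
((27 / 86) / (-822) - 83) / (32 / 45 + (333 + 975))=-88011945 / 1387731088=-0.06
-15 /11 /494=-15 /5434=-0.00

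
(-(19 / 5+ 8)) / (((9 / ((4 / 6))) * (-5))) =118 / 675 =0.17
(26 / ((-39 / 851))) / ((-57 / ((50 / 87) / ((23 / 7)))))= 25900 / 14877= 1.74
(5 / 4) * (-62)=-155 / 2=-77.50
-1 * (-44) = 44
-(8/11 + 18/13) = -302/143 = -2.11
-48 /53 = -0.91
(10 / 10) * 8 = 8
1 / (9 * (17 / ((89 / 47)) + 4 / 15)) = 445 / 37023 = 0.01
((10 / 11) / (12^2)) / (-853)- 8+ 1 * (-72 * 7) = -345894917 / 675576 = -512.00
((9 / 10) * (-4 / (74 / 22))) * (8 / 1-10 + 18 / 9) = 0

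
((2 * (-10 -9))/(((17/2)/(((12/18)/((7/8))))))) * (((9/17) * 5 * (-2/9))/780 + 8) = -6449056/236691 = -27.25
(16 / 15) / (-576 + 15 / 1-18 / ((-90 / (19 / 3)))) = -0.00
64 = 64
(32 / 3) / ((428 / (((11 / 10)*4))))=176 / 1605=0.11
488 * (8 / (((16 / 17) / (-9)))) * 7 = -261324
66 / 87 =22 / 29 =0.76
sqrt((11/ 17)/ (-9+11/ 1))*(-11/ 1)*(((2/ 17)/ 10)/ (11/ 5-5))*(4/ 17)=0.01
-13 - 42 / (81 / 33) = -271 / 9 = -30.11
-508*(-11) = 5588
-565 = -565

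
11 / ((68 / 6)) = 33 / 34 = 0.97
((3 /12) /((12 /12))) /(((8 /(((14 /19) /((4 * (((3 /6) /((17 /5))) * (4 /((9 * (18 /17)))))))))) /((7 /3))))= 1323 /6080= 0.22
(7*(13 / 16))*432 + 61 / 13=32002 / 13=2461.69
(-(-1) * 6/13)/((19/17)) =102/247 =0.41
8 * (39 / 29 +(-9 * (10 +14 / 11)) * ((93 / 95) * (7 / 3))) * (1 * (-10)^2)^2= -111715728000 / 6061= -18431897.05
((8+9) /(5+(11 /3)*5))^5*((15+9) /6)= 345025251 /420175000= 0.82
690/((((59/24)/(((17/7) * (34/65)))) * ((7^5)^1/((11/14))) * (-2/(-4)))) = 21057696/631657481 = 0.03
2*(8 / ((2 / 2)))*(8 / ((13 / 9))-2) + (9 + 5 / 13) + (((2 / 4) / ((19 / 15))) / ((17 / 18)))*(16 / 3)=22038 / 323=68.23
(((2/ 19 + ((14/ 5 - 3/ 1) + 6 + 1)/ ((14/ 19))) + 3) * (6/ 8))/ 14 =12303/ 18620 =0.66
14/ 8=7/ 4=1.75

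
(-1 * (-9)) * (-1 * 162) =-1458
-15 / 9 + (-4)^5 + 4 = -3065 / 3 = -1021.67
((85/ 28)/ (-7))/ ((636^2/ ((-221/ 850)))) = 221/ 792812160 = 0.00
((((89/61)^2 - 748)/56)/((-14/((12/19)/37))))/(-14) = -438219/377785688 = -0.00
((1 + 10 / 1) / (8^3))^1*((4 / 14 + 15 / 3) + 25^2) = 12133 / 896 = 13.54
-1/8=-0.12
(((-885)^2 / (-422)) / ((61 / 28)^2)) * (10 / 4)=-767560500 / 785131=-977.62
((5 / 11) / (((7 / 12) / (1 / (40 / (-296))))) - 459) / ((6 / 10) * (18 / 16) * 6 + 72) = -6.11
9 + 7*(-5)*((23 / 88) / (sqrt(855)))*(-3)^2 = 9 - 483*sqrt(95) / 1672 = 6.18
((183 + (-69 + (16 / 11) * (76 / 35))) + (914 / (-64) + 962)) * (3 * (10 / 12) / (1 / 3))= 39357861 / 4928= 7986.58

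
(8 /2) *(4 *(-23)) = -368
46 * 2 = 92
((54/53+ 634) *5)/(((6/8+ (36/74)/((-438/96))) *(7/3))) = 259728160/122801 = 2115.03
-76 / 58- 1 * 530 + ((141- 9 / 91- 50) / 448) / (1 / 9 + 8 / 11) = -3257061165 / 6133036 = -531.07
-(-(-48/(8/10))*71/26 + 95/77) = -165245/1001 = -165.08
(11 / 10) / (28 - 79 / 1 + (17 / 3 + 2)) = -33 / 1300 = -0.03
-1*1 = -1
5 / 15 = 1 / 3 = 0.33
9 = 9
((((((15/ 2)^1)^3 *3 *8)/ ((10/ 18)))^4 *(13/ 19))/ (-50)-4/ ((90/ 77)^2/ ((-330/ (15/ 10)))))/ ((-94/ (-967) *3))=-22467512339936877209879/ 4339980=-5176870017819639.08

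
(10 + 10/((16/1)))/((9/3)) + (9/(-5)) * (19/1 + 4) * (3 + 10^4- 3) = -9935915/24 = -413996.46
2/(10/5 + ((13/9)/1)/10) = 180/193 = 0.93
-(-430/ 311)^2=-184900/ 96721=-1.91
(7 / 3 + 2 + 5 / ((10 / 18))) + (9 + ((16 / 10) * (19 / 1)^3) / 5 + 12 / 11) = 1830101 / 825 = 2218.30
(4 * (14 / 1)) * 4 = 224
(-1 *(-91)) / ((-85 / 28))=-2548 / 85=-29.98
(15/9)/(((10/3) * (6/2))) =1/6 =0.17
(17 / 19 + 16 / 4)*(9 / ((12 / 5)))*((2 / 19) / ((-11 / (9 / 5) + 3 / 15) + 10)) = 62775 / 132848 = 0.47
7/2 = 3.50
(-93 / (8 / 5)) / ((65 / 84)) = -1953 / 26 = -75.12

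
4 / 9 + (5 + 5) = 94 / 9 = 10.44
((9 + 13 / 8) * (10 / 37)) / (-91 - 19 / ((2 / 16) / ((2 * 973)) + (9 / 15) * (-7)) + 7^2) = -138942275 / 1813267288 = -0.08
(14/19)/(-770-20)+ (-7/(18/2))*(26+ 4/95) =-273637/13509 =-20.26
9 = 9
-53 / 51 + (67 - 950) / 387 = -21848 / 6579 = -3.32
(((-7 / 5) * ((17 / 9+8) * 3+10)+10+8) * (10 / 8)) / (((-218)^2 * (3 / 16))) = -563 / 106929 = -0.01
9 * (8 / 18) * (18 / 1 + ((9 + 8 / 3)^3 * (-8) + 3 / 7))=-9590068 / 189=-50741.10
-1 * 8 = -8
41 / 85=0.48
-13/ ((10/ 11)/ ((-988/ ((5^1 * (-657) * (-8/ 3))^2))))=35321/ 191844000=0.00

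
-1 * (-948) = 948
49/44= 1.11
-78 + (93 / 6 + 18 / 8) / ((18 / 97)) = 1271 / 72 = 17.65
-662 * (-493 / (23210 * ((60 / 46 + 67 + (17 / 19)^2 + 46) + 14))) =1354908449 / 12440072590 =0.11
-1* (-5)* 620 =3100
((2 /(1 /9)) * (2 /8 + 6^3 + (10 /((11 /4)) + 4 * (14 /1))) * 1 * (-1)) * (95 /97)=-10378845 /2134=-4863.56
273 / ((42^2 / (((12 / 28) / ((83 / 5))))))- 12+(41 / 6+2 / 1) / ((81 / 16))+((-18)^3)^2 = 134454498463715 / 3953124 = 34012213.75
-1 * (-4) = 4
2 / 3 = 0.67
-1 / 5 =-0.20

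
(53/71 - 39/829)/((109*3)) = 0.00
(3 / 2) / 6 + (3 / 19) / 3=23 / 76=0.30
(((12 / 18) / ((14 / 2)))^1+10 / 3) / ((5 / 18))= 432 / 35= 12.34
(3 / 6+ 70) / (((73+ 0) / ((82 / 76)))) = 1.04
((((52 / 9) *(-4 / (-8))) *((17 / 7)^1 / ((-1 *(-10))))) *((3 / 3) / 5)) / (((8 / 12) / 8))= 884 / 525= 1.68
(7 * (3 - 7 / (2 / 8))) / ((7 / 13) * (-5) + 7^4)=-325 / 4454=-0.07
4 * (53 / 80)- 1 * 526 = -10467 / 20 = -523.35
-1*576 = -576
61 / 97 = 0.63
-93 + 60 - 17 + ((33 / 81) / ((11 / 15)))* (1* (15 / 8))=-1175 / 24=-48.96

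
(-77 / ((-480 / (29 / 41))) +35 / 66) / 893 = 0.00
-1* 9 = -9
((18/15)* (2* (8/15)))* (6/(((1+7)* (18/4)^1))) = 16/75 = 0.21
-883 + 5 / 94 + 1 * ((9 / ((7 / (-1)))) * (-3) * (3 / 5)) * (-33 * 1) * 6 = -4412467 / 3290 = -1341.18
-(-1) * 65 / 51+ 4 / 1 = 269 / 51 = 5.27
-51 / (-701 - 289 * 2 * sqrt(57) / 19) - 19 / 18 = -146126131 / 150018606 - 29478 * sqrt(57) / 8334367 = -1.00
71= 71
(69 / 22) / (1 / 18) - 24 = 357 / 11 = 32.45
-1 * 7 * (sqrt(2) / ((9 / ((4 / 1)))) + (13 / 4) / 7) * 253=-7084 * sqrt(2) / 9- 3289 / 4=-1935.39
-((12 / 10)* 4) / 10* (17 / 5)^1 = -204 / 125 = -1.63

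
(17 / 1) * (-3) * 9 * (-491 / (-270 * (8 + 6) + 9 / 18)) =-450738 / 7559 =-59.63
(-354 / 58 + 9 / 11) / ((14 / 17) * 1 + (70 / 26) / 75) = -6.15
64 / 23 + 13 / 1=363 / 23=15.78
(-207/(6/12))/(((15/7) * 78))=-161/65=-2.48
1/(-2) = -1/2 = -0.50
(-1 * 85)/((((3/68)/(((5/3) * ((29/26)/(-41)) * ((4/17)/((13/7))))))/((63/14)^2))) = 1552950/6929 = 224.12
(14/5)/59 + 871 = 256959/295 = 871.05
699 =699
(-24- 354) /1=-378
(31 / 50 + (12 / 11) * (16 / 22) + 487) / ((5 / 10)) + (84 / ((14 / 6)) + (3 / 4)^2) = 49048041 / 48400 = 1013.39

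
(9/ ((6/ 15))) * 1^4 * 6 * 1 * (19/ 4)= 2565/ 4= 641.25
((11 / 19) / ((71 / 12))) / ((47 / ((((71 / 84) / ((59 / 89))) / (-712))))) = -11 / 2950472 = -0.00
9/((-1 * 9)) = -1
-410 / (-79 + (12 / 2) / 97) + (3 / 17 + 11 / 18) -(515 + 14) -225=-1752638711 / 2343042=-748.02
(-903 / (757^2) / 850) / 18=-301 / 2922549900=-0.00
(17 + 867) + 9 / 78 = 22987 / 26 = 884.12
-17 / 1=-17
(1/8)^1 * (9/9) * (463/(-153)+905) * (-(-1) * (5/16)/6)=345005/58752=5.87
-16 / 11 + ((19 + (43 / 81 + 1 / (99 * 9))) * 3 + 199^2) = 3926156 / 99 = 39658.14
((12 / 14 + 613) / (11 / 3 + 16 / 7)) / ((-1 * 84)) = -4297 / 3500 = -1.23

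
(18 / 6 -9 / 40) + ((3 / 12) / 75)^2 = 249751 / 90000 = 2.78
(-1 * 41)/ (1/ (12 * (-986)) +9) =-485112/ 106487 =-4.56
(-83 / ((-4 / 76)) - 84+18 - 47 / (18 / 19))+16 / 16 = 26323 / 18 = 1462.39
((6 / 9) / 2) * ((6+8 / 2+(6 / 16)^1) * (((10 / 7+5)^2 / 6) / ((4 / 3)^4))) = 1512675 / 200704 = 7.54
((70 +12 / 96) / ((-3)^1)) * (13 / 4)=-2431 / 32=-75.97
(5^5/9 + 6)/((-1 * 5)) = -3179/45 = -70.64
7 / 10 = 0.70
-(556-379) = -177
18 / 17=1.06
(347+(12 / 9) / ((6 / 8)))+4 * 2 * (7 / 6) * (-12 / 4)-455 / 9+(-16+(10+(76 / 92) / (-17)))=929627 / 3519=264.17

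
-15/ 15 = -1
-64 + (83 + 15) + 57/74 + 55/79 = 207337/5846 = 35.47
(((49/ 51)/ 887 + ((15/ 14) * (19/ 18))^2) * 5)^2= 463782948889693225/ 11320411833835776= 40.97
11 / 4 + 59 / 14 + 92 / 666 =66223 / 9324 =7.10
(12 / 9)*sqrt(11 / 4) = 2*sqrt(11) / 3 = 2.21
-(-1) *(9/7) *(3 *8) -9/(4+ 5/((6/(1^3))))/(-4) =12717/406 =31.32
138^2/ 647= 19044/ 647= 29.43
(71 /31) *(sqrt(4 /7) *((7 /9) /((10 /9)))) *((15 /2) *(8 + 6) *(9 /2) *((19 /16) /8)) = 254961 *sqrt(7) /7936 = 85.00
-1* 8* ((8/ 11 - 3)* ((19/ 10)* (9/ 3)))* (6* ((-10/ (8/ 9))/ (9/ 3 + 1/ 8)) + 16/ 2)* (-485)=7519440/ 11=683585.45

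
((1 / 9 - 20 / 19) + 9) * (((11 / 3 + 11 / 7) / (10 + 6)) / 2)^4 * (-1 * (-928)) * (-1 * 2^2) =-182838638125 / 8513600256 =-21.48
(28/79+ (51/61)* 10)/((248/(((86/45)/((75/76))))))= 34312366/504187875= 0.07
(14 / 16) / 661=7 / 5288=0.00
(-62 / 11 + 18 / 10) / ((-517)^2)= -211 / 14700895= -0.00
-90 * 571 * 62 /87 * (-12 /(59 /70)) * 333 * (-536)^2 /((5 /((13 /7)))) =31701328273704960 /1711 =18527953403684.96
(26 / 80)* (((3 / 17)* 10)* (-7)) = -273 / 68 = -4.01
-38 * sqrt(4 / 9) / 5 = -76 / 15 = -5.07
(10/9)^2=100/81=1.23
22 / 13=1.69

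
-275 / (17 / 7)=-1925 / 17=-113.24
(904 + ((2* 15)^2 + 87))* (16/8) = 3782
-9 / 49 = -0.18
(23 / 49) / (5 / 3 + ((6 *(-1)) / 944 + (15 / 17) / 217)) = 17163336 / 60858553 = 0.28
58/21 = 2.76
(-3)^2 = 9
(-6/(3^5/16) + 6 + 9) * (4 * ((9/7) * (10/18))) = 3380/81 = 41.73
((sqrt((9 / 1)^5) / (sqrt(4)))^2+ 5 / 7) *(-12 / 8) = -1240089 / 56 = -22144.45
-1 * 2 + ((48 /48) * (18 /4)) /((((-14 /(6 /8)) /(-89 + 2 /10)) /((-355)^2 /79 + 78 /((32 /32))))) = 396142319 /11060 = 35817.57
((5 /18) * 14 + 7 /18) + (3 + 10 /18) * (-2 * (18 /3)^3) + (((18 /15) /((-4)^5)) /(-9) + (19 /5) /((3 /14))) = -34882301 /23040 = -1513.99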